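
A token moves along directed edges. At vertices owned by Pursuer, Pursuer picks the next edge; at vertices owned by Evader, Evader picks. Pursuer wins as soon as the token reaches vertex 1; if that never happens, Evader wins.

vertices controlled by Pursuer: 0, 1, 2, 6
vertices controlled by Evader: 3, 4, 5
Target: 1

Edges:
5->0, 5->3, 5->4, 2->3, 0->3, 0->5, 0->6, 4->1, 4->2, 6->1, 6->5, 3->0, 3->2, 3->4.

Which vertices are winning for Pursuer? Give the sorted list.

A0 = {1}
A1: add {6} — 6 (Pursuer) has 6→1.
A2: add {0} — 0 (Pursuer) has 0→6.
A3 = A2; e.g. 2 (Pursuer) has no edge into A2. Fixed point.
Pursuer's winning region = {0, 1, 6}.

0, 1, 6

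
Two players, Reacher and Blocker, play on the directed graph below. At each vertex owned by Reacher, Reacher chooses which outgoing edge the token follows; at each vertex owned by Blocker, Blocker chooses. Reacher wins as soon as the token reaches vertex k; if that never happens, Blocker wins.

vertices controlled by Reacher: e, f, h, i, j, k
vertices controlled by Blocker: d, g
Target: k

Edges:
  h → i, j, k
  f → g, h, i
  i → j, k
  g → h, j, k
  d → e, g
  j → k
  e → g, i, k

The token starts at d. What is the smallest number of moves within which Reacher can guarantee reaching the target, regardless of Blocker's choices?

A0 = {k}
A1: add {e, h, i, j} — e (Reacher) has e→k; h (Reacher) has h→k; i (Reacher) has i→k; j (Reacher) has j→k.
A2: add {f, g} — f (Reacher) has f→h; g (Blocker): all of {h, j, k} already in.
A3: add {d} — d (Blocker): all of {e, g} already in.
A3 = all vertices. Fixed point.
d enters the attractor at level 3, so Reacher can force the target in 3 moves from there.

3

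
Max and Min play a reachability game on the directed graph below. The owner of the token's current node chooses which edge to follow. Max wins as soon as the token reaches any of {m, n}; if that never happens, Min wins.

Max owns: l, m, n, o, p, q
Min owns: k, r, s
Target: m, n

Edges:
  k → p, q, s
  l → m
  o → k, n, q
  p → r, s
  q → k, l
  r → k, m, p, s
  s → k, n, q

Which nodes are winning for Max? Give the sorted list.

A0 = {m, n}
A1: add {l, o} — l (Max) has l→m; o (Max) has o→n.
A2: add {q} — q (Max) has q→l.
A3 = A2; e.g. k (Min) can still go to p. Fixed point.
Max's winning region = {l, m, n, o, q}.

l, m, n, o, q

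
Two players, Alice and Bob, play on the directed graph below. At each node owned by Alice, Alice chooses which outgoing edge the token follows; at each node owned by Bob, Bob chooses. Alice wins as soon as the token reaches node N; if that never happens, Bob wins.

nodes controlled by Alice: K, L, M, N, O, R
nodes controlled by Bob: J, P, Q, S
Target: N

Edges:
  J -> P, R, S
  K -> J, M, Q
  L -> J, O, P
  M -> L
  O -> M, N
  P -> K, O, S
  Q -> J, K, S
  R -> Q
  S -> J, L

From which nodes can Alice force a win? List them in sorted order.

K, L, M, N, O

A0 = {N}
A1: add {O} — O (Alice) has O→N.
A2: add {L} — L (Alice) has L→O.
A3: add {M} — M (Alice) has M→L.
A4: add {K} — K (Alice) has K→M.
A5 = A4; e.g. J (Bob) can still go to P. Fixed point.
Alice's winning region = {K, L, M, N, O}.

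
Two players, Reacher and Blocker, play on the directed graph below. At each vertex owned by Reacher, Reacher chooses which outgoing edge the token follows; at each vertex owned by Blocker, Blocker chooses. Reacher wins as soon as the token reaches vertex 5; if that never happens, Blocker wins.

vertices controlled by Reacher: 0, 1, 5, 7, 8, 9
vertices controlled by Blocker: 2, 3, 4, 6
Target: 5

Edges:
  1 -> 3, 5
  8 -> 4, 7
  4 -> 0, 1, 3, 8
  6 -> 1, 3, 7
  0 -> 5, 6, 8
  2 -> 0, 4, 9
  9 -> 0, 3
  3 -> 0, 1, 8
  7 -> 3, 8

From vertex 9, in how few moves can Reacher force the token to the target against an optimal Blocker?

2

A0 = {5}
A1: add {0, 1} — 0 (Reacher) has 0→5; 1 (Reacher) has 1→5.
A2: add {9} — 9 (Reacher) has 9→0.
A3 = A2; e.g. 2 (Blocker) can still go to 4. Fixed point.
9 enters the attractor at level 2, so Reacher can force the target in 2 moves from there.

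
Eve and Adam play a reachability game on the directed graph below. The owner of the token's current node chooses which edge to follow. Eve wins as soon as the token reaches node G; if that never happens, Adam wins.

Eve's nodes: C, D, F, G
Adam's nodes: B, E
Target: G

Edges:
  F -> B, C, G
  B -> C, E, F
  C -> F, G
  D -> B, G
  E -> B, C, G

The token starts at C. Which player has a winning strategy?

A0 = {G}
A1: add {C, D, F} — C (Eve) has C→G; D (Eve) has D→G; F (Eve) has F→G.
A2 = A1; e.g. B (Adam) can still go to E. Fixed point.
C ∈ A1, so Eve can force the target.

Eve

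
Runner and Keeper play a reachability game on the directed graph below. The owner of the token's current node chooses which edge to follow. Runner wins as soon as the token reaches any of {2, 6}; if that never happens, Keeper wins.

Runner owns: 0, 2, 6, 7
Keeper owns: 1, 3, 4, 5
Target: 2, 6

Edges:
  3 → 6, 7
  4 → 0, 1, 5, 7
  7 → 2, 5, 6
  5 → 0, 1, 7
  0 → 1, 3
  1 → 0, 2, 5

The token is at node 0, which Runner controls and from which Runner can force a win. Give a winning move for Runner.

A0 = {2, 6}
A1: add {7} — 7 (Runner) has 7→2.
A2: add {3} — 3 (Keeper): all of {6, 7} already in.
A3: add {0} — 0 (Runner) has 0→3.
A4 = A3; e.g. 1 (Keeper) can still go to 5. Fixed point.
From 0, successor 3 is in the attractor (rank 2); the other successor 1 is not.

3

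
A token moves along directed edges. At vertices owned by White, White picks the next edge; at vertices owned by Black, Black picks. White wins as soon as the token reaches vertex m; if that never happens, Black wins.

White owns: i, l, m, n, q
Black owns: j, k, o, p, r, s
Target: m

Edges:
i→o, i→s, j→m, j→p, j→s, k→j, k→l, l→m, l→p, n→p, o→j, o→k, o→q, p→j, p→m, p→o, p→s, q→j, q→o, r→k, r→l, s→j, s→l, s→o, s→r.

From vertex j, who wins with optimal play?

Black

A0 = {m}
A1: add {l} — l (White) has l→m.
A2 = A1; e.g. i (White) has no edge into A1. Fixed point.
j never enters the attractor, so Black can avoid the target forever.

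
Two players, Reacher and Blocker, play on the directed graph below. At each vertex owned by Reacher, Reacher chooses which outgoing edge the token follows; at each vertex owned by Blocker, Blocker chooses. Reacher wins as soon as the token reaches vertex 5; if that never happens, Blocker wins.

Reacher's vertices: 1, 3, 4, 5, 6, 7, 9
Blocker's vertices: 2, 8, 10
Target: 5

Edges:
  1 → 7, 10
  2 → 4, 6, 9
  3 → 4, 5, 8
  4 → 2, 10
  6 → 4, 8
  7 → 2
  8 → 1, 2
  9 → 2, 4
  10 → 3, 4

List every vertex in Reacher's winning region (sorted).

3, 5

A0 = {5}
A1: add {3} — 3 (Reacher) has 3→5.
A2 = A1; e.g. 1 (Reacher) has no edge into A1. Fixed point.
Reacher's winning region = {3, 5}.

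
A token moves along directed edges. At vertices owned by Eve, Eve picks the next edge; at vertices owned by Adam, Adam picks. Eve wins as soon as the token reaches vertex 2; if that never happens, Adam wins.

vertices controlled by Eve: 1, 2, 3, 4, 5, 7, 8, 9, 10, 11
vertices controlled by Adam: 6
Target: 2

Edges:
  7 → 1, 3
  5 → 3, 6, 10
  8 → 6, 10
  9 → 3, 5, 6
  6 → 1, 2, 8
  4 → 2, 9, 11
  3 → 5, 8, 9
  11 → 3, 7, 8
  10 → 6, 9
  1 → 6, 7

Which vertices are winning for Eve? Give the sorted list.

2, 4

A0 = {2}
A1: add {4} — 4 (Eve) has 4→2.
A2 = A1; e.g. 1 (Eve) has no edge into A1. Fixed point.
Eve's winning region = {2, 4}.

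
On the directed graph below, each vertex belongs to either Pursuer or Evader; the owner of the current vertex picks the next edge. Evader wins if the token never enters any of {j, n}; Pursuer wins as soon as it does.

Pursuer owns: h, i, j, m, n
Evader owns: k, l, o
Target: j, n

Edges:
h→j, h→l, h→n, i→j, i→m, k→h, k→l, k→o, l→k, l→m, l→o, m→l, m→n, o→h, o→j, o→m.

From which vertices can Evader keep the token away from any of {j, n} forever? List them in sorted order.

k, l

A0 = {j, n}
A1: add {h, i, m} — h (Pursuer) has h→j; i (Pursuer) has i→j; m (Pursuer) has m→n.
A2: add {o} — o (Evader): all of {h, j, m} already in.
A3 = A2; e.g. k (Evader) can still go to l. Fixed point.
Pursuer's attractor = {h, i, j, m, n, o}; Evader avoids the target exactly from the complement.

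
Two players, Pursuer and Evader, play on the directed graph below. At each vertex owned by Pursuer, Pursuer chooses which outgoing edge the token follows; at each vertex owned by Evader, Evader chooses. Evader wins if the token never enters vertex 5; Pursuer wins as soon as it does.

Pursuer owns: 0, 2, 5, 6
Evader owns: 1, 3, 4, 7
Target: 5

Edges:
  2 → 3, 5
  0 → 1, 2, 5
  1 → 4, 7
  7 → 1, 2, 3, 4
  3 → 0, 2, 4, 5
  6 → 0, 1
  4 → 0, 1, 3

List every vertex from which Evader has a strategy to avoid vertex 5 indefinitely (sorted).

A0 = {5}
A1: add {0, 2} — 0 (Pursuer) has 0→5; 2 (Pursuer) has 2→5.
A2: add {6} — 6 (Pursuer) has 6→0.
A3 = A2; e.g. 1 (Evader) can still go to 4. Fixed point.
Pursuer's attractor = {0, 2, 5, 6}; Evader avoids the target exactly from the complement.

1, 3, 4, 7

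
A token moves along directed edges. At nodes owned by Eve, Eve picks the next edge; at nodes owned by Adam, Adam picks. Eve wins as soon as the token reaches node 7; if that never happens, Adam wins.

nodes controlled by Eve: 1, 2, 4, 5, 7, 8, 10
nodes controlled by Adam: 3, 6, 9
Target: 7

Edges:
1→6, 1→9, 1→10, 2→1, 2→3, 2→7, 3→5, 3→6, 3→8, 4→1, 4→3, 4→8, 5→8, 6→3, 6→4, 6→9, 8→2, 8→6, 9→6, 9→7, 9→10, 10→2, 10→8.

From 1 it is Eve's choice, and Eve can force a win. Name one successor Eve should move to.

10

A0 = {7}
A1: add {2} — 2 (Eve) has 2→7.
A2: add {8, 10} — 8 (Eve) has 8→2; 10 (Eve) has 10→2.
A3: add {1, 4, 5} — 1 (Eve) has 1→10; 4 (Eve) has 4→8; 5 (Eve) has 5→8.
A4 = A3; e.g. 3 (Adam) can still go to 6. Fixed point.
From 1, successor 10 is in the attractor (rank 2); the other successors 6, 9 are not.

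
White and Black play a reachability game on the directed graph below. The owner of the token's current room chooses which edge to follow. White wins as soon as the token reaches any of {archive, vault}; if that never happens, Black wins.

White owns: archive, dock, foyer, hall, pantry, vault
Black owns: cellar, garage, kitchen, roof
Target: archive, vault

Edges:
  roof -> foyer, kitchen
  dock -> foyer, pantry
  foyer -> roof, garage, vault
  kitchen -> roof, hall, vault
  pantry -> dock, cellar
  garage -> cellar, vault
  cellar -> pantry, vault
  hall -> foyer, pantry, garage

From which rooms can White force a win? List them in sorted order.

A0 = {archive, vault}
A1: add {foyer} — foyer (White) has foyer→vault.
A2: add {dock, hall} — dock (White) has dock→foyer; hall (White) has hall→foyer.
A3: add {pantry} — pantry (White) has pantry→dock.
A4: add {cellar} — cellar (Black): all of {pantry, vault} already in.
A5: add {garage} — garage (Black): all of {cellar, vault} already in.
A6 = A5; e.g. roof (Black) can still go to kitchen. Fixed point.
White's winning region = {archive, cellar, dock, foyer, garage, hall, pantry, vault}.

archive, cellar, dock, foyer, garage, hall, pantry, vault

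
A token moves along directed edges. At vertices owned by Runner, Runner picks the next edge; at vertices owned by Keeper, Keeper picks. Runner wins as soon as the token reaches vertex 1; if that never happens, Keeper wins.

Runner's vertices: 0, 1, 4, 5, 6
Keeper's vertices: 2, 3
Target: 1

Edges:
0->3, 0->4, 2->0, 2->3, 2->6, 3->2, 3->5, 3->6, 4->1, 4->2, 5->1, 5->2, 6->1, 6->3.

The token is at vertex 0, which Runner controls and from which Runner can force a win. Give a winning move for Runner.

4

A0 = {1}
A1: add {4, 5, 6} — 4 (Runner) has 4→1; 5 (Runner) has 5→1; 6 (Runner) has 6→1.
A2: add {0} — 0 (Runner) has 0→4.
A3 = A2; e.g. 2 (Keeper) can still go to 3. Fixed point.
From 0, successor 4 is in the attractor (rank 1); the other successor 3 is not.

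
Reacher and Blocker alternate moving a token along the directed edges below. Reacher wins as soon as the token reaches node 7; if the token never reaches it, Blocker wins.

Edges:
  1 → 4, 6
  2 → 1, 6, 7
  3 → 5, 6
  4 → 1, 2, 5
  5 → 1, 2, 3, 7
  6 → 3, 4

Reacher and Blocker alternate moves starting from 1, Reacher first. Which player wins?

Track states (vertex, player-to-move).
A0 = {(7,Reacher), (7,Blocker)}
A1: add {(2,Reacher), (5,Reacher)}.
A2 = A1; e.g. (1,Reacher) stays out. (1,Reacher) never enters ⇒ Blocker avoids the target.

Blocker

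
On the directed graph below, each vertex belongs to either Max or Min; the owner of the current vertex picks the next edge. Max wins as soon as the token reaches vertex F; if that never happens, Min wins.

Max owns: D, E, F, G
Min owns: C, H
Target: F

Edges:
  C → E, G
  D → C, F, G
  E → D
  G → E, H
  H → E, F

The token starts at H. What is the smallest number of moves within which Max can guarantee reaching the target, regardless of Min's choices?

3

A0 = {F}
A1: add {D} — D (Max) has D→F.
A2: add {E} — E (Max) has E→D.
A3: add {G, H} — G (Max) has G→E; H (Min): all of {E, F} already in.
H enters the attractor at level 3, so Max can force the target in 3 moves from there.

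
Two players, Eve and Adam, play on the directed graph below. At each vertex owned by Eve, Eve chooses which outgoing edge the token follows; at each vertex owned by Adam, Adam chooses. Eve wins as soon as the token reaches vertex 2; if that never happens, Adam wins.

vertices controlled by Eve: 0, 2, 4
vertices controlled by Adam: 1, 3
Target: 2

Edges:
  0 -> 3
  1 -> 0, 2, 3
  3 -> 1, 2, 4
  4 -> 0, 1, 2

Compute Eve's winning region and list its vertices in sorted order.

2, 4

A0 = {2}
A1: add {4} — 4 (Eve) has 4→2.
A2 = A1; e.g. 0 (Eve) has no edge into A1. Fixed point.
Eve's winning region = {2, 4}.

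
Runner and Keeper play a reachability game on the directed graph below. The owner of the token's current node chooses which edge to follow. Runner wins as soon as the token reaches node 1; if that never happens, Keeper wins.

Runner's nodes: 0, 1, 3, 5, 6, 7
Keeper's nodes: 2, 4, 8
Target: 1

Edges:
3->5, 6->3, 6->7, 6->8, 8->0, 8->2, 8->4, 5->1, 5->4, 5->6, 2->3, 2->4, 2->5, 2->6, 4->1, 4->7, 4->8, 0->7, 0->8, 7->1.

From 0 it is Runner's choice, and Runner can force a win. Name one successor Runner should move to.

A0 = {1}
A1: add {5, 7} — 5 (Runner) has 5→1; 7 (Runner) has 7→1.
A2: add {0, 3, 6} — 0 (Runner) has 0→7; 3 (Runner) has 3→5; 6 (Runner) has 6→7.
A3 = A2; e.g. 2 (Keeper) can still go to 4. Fixed point.
From 0, successor 7 is in the attractor (rank 1); the other successor 8 is not.

7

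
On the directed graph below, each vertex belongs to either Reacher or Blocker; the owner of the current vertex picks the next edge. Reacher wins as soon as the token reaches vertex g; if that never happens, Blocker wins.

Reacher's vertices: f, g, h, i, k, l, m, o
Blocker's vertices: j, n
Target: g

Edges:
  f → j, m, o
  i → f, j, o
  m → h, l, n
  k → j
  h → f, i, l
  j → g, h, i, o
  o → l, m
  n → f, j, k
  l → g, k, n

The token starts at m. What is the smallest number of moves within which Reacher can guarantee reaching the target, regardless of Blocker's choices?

A0 = {g}
A1: add {l} — l (Reacher) has l→g.
A2: add {h, m, o} — h (Reacher) has h→l; m (Reacher) has m→l; o (Reacher) has o→l.
m enters the attractor at level 2, so Reacher can force the target in 2 moves from there.

2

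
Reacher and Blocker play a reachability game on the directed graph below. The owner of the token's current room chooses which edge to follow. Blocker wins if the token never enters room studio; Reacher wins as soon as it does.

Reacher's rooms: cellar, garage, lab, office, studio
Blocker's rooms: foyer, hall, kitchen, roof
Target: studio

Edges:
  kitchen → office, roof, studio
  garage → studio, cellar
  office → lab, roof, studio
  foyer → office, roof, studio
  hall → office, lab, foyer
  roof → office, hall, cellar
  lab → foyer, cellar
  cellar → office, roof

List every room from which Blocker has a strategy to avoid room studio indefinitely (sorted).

A0 = {studio}
A1: add {garage, office} — office (Reacher) has office→studio; garage (Reacher) has garage→studio.
A2: add {cellar} — cellar (Reacher) has cellar→office.
A3: add {lab} — lab (Reacher) has lab→cellar.
A4 = A3; e.g. roof (Blocker) can still go to hall. Fixed point.
Reacher's attractor = {cellar, garage, lab, office, studio}; Blocker avoids the target exactly from the complement.

foyer, hall, kitchen, roof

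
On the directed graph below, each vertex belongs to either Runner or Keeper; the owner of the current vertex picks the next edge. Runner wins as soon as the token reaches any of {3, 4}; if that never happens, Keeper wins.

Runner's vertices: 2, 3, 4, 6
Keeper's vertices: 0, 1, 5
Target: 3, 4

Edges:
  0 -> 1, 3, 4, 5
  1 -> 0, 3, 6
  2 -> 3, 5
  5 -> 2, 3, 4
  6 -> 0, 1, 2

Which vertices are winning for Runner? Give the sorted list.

2, 3, 4, 5, 6

A0 = {3, 4}
A1: add {2} — 2 (Runner) has 2→3.
A2: add {5, 6} — 5 (Keeper): all of {2, 3, 4} already in; 6 (Runner) has 6→2.
A3 = A2; e.g. 0 (Keeper) can still go to 1. Fixed point.
Runner's winning region = {2, 3, 4, 5, 6}.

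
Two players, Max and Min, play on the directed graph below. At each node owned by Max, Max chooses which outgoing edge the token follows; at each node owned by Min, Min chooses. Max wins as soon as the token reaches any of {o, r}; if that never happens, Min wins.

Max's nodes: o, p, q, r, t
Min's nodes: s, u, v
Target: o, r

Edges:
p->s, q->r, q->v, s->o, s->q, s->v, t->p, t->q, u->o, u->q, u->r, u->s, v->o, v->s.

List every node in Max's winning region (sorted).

A0 = {o, r}
A1: add {q} — q (Max) has q→r.
A2: add {t} — t (Max) has t→q.
A3 = A2; e.g. p (Max) has no edge into A2. Fixed point.
Max's winning region = {o, q, r, t}.

o, q, r, t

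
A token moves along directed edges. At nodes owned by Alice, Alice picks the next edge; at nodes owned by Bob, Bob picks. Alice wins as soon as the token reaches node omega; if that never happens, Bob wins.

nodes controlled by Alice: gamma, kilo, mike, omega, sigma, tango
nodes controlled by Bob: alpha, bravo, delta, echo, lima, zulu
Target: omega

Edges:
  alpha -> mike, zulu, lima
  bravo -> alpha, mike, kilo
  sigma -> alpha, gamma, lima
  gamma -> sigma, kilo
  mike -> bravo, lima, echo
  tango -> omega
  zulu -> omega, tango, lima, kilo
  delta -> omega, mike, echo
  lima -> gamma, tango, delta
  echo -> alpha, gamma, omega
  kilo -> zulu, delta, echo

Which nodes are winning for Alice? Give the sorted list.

omega, tango

A0 = {omega}
A1: add {tango} — tango (Alice) has tango→omega.
A2 = A1; e.g. alpha (Bob) can still go to mike. Fixed point.
Alice's winning region = {omega, tango}.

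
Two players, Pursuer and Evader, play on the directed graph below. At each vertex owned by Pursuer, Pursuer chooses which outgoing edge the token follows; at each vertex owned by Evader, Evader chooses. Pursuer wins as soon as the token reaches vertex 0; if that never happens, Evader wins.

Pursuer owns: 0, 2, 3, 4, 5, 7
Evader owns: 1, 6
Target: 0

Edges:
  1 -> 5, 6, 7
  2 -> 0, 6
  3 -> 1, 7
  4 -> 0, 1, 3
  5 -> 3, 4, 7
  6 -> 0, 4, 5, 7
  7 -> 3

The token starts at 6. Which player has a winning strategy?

Evader

A0 = {0}
A1: add {2, 4} — 2 (Pursuer) has 2→0; 4 (Pursuer) has 4→0.
A2: add {5} — 5 (Pursuer) has 5→4.
A3 = A2; e.g. 1 (Evader) can still go to 6. Fixed point.
6 never enters the attractor, so Evader can avoid the target forever.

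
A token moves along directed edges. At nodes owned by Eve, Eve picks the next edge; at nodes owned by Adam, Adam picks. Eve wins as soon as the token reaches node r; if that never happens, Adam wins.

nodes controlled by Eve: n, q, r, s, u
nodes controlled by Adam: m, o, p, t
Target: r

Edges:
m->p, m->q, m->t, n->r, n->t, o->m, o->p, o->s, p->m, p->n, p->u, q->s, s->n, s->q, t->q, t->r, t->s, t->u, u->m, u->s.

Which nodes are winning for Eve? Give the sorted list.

n, q, r, s, t, u

A0 = {r}
A1: add {n} — n (Eve) has n→r.
A2: add {s} — s (Eve) has s→n.
A3: add {q, u} — q (Eve) has q→s; u (Eve) has u→s.
A4: add {t} — t (Adam): all of {q, r, s, u} already in.
A5 = A4; e.g. m (Adam) can still go to p. Fixed point.
Eve's winning region = {n, q, r, s, t, u}.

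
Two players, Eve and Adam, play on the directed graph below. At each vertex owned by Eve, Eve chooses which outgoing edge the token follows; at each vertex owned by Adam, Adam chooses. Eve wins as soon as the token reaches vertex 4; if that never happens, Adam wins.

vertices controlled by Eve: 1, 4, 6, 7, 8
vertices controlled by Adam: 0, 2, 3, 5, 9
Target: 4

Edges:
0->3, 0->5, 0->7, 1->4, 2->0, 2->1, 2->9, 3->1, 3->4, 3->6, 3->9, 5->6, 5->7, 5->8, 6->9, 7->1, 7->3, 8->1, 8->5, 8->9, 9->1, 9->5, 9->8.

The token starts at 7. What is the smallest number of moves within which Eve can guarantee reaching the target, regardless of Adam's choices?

A0 = {4}
A1: add {1} — 1 (Eve) has 1→4.
A2: add {7, 8} — 7 (Eve) has 7→1; 8 (Eve) has 8→1.
A3 = A2; e.g. 0 (Adam) can still go to 3. Fixed point.
7 enters the attractor at level 2, so Eve can force the target in 2 moves from there.

2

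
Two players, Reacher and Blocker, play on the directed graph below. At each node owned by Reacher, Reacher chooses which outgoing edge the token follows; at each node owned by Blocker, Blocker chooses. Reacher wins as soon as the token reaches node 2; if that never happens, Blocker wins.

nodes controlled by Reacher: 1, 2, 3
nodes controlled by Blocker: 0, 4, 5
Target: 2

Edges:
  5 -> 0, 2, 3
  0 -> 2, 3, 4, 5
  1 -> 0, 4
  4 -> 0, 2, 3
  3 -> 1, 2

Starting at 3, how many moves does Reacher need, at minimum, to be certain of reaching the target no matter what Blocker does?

A0 = {2}
A1: add {3} — 3 (Reacher) has 3→2.
A2 = A1; e.g. 0 (Blocker) can still go to 4. Fixed point.
3 enters the attractor at level 1, so Reacher can force the target in 1 move from there.

1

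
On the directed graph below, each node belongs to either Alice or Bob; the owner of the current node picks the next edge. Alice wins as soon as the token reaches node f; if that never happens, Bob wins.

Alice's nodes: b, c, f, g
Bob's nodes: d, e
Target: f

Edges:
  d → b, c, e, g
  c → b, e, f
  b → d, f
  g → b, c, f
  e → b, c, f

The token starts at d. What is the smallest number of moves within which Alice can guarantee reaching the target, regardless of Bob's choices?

A0 = {f}
A1: add {b, c, g} — b (Alice) has b→f; c (Alice) has c→f; g (Alice) has g→f.
A2: add {e} — e (Bob): all of {b, c, f} already in.
A3: add {d} — d (Bob): all of {b, c, e, g} already in.
A3 = all vertices. Fixed point.
d enters the attractor at level 3, so Alice can force the target in 3 moves from there.

3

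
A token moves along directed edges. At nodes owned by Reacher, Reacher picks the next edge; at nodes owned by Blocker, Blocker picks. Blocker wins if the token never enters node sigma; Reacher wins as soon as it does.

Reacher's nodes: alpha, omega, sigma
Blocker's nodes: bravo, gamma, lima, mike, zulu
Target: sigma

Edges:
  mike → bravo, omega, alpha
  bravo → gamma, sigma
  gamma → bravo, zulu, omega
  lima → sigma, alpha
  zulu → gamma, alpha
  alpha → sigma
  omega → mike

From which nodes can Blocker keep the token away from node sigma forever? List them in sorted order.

A0 = {sigma}
A1: add {alpha} — alpha (Reacher) has alpha→sigma.
A2: add {lima} — lima (Blocker): all of {sigma, alpha} already in.
A3 = A2; e.g. bravo (Blocker) can still go to gamma. Fixed point.
Reacher's attractor = {alpha, lima, sigma}; Blocker avoids the target exactly from the complement.

bravo, gamma, mike, omega, zulu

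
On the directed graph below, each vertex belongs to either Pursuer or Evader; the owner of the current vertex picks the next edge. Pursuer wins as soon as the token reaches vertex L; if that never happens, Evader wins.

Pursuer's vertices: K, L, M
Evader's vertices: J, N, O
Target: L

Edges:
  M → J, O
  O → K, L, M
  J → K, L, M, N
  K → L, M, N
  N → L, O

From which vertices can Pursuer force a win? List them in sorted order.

A0 = {L}
A1: add {K} — K (Pursuer) has K→L.
A2 = A1; e.g. J (Evader) can still go to M. Fixed point.
Pursuer's winning region = {K, L}.

K, L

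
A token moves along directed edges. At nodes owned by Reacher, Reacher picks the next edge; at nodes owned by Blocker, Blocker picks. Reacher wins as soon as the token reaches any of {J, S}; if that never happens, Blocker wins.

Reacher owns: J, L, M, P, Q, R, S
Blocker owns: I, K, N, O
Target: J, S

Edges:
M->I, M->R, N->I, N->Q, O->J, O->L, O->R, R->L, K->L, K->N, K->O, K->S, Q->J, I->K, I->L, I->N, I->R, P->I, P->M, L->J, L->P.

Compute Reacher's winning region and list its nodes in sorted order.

J, L, M, O, P, Q, R, S

A0 = {J, S}
A1: add {L, Q} — L (Reacher) has L→J; Q (Reacher) has Q→J.
A2: add {R} — R (Reacher) has R→L.
A3: add {M, O} — M (Reacher) has M→R; O (Blocker): all of {J, L, R} already in.
A4: add {P} — P (Reacher) has P→M.
A5 = A4; e.g. I (Blocker) can still go to K. Fixed point.
Reacher's winning region = {J, L, M, O, P, Q, R, S}.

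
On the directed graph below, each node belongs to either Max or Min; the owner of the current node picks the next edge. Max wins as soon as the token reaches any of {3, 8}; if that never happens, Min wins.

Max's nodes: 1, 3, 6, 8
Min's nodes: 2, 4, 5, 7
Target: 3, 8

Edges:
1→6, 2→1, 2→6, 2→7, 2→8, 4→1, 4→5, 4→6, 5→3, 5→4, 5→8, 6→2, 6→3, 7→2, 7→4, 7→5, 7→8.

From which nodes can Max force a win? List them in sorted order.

1, 3, 6, 8

A0 = {3, 8}
A1: add {6} — 6 (Max) has 6→3.
A2: add {1} — 1 (Max) has 1→6.
A3 = A2; e.g. 2 (Min) can still go to 7. Fixed point.
Max's winning region = {1, 3, 6, 8}.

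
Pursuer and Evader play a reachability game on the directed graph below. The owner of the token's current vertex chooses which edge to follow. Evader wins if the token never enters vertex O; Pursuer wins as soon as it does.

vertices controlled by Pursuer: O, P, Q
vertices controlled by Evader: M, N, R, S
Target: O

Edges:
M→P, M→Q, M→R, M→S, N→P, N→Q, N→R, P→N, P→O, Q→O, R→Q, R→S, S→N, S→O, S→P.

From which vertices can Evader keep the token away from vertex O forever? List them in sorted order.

A0 = {O}
A1: add {P, Q} — P (Pursuer) has P→O; Q (Pursuer) has Q→O.
A2 = A1; e.g. M (Evader) can still go to R. Fixed point.
Pursuer's attractor = {O, P, Q}; Evader avoids the target exactly from the complement.

M, N, R, S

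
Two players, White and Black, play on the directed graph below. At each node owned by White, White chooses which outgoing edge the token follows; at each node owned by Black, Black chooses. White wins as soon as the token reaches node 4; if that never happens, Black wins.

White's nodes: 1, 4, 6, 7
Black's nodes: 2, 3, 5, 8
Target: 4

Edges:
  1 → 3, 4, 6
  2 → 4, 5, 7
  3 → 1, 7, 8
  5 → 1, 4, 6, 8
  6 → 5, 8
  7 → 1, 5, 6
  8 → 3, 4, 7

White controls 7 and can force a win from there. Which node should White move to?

A0 = {4}
A1: add {1} — 1 (White) has 1→4.
A2: add {7} — 7 (White) has 7→1.
A3 = A2; e.g. 2 (Black) can still go to 5. Fixed point.
From 7, successor 1 is in the attractor (rank 1); the other successors 5, 6 are not.

1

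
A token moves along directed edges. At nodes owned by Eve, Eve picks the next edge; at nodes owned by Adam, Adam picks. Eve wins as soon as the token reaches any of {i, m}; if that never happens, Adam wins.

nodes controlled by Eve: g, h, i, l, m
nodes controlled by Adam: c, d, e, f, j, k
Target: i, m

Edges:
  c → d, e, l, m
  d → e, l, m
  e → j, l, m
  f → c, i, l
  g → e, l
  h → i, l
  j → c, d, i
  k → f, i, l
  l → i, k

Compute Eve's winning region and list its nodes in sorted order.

g, h, i, l, m

A0 = {i, m}
A1: add {h, l} — h (Eve) has h→i; l (Eve) has l→i.
A2: add {g} — g (Eve) has g→l.
A3 = A2; e.g. c (Adam) can still go to d. Fixed point.
Eve's winning region = {g, h, i, l, m}.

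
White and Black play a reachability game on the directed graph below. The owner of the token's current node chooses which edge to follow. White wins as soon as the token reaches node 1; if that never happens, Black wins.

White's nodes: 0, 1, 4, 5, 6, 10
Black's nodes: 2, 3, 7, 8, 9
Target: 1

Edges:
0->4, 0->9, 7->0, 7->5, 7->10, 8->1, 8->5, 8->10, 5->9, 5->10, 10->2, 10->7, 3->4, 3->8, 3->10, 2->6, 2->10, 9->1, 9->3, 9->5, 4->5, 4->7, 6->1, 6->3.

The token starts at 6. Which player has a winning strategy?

A0 = {1}
A1: add {6} — 6 (White) has 6→1.
A2 = A1; e.g. 0 (White) has no edge into A1. Fixed point.
6 ∈ A1, so White can force the target.

White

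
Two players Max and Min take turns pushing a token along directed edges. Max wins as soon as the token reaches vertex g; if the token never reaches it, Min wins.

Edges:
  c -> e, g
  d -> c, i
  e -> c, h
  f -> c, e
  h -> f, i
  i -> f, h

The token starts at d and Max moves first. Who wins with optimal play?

Min

Track states (vertex, player-to-move).
A0 = {(g,Max), (g,Min)}
A1: add {(c,Max)}.
A2 = A1; e.g. (c,Min) stays out. (d,Max) never enters ⇒ Min avoids the target.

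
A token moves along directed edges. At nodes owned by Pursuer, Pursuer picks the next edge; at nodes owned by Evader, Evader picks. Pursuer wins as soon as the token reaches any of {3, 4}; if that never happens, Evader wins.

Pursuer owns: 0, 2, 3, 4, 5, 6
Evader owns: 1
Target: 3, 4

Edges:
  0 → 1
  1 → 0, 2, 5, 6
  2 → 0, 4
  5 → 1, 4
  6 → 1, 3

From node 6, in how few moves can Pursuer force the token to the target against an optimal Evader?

1

A0 = {3, 4}
A1: add {2, 5, 6} — 2 (Pursuer) has 2→4; 5 (Pursuer) has 5→4; 6 (Pursuer) has 6→3.
A2 = A1; e.g. 0 (Pursuer) has no edge into A1. Fixed point.
6 enters the attractor at level 1, so Pursuer can force the target in 1 move from there.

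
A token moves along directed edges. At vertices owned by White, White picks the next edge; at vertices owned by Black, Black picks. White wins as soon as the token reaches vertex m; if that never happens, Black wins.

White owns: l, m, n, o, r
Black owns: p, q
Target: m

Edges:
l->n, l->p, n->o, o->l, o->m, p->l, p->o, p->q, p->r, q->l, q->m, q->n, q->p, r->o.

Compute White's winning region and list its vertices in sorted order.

l, m, n, o, r

A0 = {m}
A1: add {o} — o (White) has o→m.
A2: add {n, r} — n (White) has n→o; r (White) has r→o.
A3: add {l} — l (White) has l→n.
A4 = A3; e.g. p (Black) can still go to q. Fixed point.
White's winning region = {l, m, n, o, r}.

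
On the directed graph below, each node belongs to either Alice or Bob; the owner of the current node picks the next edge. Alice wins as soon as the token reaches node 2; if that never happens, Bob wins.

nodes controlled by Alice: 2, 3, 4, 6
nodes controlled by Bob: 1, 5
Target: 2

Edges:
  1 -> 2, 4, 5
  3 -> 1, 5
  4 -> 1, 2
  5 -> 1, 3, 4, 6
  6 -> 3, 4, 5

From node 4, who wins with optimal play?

Alice

A0 = {2}
A1: add {4} — 4 (Alice) has 4→2.
4 ∈ A1, so Alice can force the target.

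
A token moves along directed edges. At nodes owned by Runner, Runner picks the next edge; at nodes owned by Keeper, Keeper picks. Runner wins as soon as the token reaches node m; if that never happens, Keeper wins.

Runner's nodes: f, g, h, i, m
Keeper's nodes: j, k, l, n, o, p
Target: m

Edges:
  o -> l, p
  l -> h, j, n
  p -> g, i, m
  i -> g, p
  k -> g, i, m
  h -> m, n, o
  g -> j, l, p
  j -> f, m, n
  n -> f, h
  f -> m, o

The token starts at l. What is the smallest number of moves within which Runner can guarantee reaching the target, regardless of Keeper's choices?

A0 = {m}
A1: add {f, h} — f (Runner) has f→m; h (Runner) has h→m.
A2: add {n} — n (Keeper): all of {f, h} already in.
A3: add {j} — j (Keeper): all of {f, m, n} already in.
A4: add {g, l} — g (Runner) has g→j; l (Keeper): all of {h, j, n} already in.
l enters the attractor at level 4, so Runner can force the target in 4 moves from there.

4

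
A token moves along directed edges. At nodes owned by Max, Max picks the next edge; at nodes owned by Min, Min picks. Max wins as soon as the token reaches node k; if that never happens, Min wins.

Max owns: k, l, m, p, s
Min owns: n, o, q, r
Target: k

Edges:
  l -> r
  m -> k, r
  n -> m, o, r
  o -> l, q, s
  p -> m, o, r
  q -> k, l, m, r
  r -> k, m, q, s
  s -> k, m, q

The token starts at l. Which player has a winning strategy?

Min

A0 = {k}
A1: add {m, s} — m (Max) has m→k; s (Max) has s→k.
A2: add {p} — p (Max) has p→m.
A3 = A2; e.g. l (Max) has no edge into A2. Fixed point.
l never enters the attractor, so Min can avoid the target forever.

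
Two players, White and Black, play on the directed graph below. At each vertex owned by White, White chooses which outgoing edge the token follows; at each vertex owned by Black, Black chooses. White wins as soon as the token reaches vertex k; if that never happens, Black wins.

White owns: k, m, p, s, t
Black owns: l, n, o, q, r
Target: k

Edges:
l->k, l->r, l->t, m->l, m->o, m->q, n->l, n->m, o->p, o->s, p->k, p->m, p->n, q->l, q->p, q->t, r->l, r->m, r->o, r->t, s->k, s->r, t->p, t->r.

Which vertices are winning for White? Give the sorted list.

A0 = {k}
A1: add {p, s} — p (White) has p→k; s (White) has s→k.
A2: add {o, t} — o (Black): all of {p, s} already in; t (White) has t→p.
A3: add {m} — m (White) has m→o.
A4 = A3; e.g. l (Black) can still go to r. Fixed point.
White's winning region = {k, m, o, p, s, t}.

k, m, o, p, s, t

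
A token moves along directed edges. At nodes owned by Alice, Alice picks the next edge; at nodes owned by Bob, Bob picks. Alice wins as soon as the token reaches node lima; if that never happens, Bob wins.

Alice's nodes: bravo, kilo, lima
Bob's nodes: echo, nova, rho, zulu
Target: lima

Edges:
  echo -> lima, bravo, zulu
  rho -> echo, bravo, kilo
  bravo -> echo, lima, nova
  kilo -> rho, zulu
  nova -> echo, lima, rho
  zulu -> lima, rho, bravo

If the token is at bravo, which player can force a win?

A0 = {lima}
A1: add {bravo} — bravo (Alice) has bravo→lima.
A2 = A1; e.g. echo (Bob) can still go to zulu. Fixed point.
bravo ∈ A1, so Alice can force the target.

Alice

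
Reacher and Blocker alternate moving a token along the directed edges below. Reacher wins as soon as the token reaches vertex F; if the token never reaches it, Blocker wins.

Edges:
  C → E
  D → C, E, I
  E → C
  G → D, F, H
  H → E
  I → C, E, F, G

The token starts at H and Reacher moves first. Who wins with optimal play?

Track states (vertex, player-to-move).
A0 = {(F,Reacher), (F,Blocker)}
A1: add {(G,Reacher), (I,Reacher)}.
A2 = A1; e.g. (C,Reacher) stays out. (H,Reacher) never enters ⇒ Blocker avoids the target.

Blocker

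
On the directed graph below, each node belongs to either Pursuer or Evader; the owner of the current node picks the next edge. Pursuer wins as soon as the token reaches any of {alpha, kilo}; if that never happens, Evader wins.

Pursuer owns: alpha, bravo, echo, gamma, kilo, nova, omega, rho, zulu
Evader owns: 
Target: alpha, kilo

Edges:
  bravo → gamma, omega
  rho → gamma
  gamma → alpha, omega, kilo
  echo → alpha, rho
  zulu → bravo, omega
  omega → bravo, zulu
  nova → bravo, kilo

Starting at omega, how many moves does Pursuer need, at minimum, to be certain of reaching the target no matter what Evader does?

3

A0 = {alpha, kilo}
A1: add {echo, gamma, nova} — gamma (Pursuer) has gamma→alpha; echo (Pursuer) has echo→alpha; nova (Pursuer) has nova→kilo.
A2: add {bravo, rho} — bravo (Pursuer) has bravo→gamma; rho (Pursuer) has rho→gamma.
A3: add {omega, zulu} — zulu (Pursuer) has zulu→bravo; omega (Pursuer) has omega→bravo.
A3 = all vertices. Fixed point.
omega enters the attractor at level 3, so Pursuer can force the target in 3 moves from there.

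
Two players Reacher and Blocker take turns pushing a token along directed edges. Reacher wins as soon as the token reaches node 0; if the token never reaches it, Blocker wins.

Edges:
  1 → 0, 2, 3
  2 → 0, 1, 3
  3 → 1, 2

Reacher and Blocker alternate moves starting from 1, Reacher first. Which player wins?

Track states (vertex, player-to-move).
A0 = {(0,Reacher), (0,Blocker)}
A1: add {(1,Reacher), (2,Reacher)}.
(1,Reacher) ∈ A1 ⇒ Reacher forces the target.

Reacher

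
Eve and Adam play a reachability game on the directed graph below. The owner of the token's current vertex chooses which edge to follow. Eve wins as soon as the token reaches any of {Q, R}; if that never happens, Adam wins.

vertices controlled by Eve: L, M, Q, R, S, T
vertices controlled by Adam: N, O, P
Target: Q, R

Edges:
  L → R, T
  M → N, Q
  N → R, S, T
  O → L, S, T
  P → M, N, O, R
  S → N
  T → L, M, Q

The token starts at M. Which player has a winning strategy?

Eve

A0 = {Q, R}
A1: add {L, M, T} — L (Eve) has L→R; M (Eve) has M→Q; T (Eve) has T→Q.
A2 = A1; e.g. N (Adam) can still go to S. Fixed point.
M ∈ A1, so Eve can force the target.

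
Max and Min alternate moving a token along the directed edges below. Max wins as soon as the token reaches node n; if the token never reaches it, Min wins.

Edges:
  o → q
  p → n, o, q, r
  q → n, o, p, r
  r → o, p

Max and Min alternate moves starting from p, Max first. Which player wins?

Max

Track states (vertex, player-to-move).
A0 = {(n,Max), (n,Min)}
A1: add {(p,Max), (q,Max)}.
(p,Max) ∈ A1 ⇒ Max forces the target.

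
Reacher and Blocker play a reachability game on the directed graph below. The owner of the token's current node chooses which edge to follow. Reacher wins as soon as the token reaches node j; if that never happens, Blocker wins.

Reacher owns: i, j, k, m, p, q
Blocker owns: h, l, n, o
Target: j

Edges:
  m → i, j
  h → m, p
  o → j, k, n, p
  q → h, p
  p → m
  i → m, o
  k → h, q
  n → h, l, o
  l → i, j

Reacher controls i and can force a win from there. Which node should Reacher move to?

m

A0 = {j}
A1: add {m} — m (Reacher) has m→j.
A2: add {i, p} — i (Reacher) has i→m; p (Reacher) has p→m.
A3: add {h, l, q} — h (Blocker): all of {m, p} already in; l (Blocker): all of {i, j} already in; q (Reacher) has q→p.
A4: add {k} — k (Reacher) has k→h.
A5 = A4; e.g. n (Blocker) can still go to o. Fixed point.
From i, successor m is in the attractor (rank 1); the other successor o is not.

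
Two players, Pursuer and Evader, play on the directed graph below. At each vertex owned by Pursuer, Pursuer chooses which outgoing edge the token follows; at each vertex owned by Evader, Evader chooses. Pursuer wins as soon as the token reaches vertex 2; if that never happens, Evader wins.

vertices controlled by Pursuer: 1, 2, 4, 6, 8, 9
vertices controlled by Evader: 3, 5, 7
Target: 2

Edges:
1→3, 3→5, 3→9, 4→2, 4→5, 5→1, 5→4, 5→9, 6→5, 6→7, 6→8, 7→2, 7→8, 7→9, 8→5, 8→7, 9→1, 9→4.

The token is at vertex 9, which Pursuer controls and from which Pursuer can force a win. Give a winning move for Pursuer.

A0 = {2}
A1: add {4} — 4 (Pursuer) has 4→2.
A2: add {9} — 9 (Pursuer) has 9→4.
A3 = A2; e.g. 1 (Pursuer) has no edge into A2. Fixed point.
From 9, successor 4 is in the attractor (rank 1); the other successor 1 is not.

4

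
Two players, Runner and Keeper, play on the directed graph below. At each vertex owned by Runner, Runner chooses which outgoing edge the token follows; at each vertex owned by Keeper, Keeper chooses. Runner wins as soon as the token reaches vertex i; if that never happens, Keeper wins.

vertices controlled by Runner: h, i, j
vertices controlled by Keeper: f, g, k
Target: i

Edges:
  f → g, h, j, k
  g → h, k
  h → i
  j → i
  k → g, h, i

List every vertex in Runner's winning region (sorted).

A0 = {i}
A1: add {h, j} — h (Runner) has h→i; j (Runner) has j→i.
A2 = A1; e.g. f (Keeper) can still go to g. Fixed point.
Runner's winning region = {h, i, j}.

h, i, j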